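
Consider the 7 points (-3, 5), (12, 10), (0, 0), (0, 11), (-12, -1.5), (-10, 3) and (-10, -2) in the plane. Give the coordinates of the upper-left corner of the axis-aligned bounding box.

x-range [-12, 12], y-range [-2, 11].
The upper-left corner is (-12, 11).

(-12, 11)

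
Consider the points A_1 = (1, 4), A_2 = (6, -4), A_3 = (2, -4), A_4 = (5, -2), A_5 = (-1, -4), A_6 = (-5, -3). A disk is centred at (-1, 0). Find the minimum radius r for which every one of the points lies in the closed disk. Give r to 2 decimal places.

The required radius is the distance from (-1, 0) to the farthest point.
Squared distances: 20, 65, 25, 40, 16, 25.
Maximum is 65, attained at A_2.
r = √65 ≈ 8.06.

8.06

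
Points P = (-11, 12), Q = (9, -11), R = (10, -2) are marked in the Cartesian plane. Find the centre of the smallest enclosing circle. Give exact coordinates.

Side lengths²: PQ² = 929, PR² = 637, QR² = 82.
Since PQ² = 929 ≥ 637 + 82 = 719, the angle opposite PQ is not acute, so the smallest enclosing circle has PQ as diameter.
Centre = midpoint of PQ = (-1, 0.5), r² = 929/4 = 232.25.
Centre = (-1, 0.5).

(-1, 0.5)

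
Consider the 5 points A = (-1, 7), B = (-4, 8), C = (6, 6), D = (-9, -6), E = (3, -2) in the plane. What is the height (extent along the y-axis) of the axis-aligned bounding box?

14

max y = 8, min y = -6, so height = 14.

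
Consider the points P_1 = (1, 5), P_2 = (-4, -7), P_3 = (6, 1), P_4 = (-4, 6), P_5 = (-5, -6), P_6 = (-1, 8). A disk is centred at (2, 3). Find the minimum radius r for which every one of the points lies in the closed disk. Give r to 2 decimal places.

11.66

The required radius is the distance from (2, 3) to the farthest point.
Squared distances: 5, 136, 20, 45, 130, 34.
Maximum is 136, attained at P_2.
r = √136 ≈ 11.66.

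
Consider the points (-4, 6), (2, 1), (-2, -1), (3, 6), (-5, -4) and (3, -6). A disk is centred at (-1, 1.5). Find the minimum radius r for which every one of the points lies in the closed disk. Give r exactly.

8.5

The required radius is the distance from (-1, 1.5) to the farthest point.
Squared distances: 29.25, 9.25, 7.25, 36.25, 46.25, 72.25.
Maximum is 72.25, attained at (3, -6).
r = √(72.25) = 8.5.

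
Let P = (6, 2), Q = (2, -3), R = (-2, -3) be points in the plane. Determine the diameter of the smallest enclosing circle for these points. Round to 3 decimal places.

Side lengths²: PQ² = 41, PR² = 89, QR² = 16.
Since PR² = 89 ≥ 41 + 16 = 57, the angle opposite PR is not acute, so the smallest enclosing circle has PR as diameter.
Centre = midpoint of PR = (2, -0.5), r² = 89/4 = 22.25.
Diameter = 2r = 2√(22.25) ≈ 9.434.

9.434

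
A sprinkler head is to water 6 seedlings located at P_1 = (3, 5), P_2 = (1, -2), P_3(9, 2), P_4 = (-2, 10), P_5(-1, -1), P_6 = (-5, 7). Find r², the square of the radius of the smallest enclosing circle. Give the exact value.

55.25

The farthest pair is P_3–P_6 with squared distance 221. The circle on this segment as diameter has centre (2, 4.5) and r² = 221/4 = 55.25.
Check P_1: distance² to centre = 1.25 ≤ 55.25, so it lies inside.
All remaining points lie in this disk, and no smaller disk contains both endpoints, so this is the minimum enclosing circle.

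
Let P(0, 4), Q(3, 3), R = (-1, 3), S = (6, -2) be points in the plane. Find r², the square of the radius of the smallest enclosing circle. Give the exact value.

18.5

The farthest pair is R–S with squared distance 74. The circle on this segment as diameter has centre (2.5, 0.5) and r² = 74/4 = 18.5.
Check P: distance² to centre = 18.5 ≤ 18.5, so it lies inside.
All remaining points lie in this disk, and no smaller disk contains both endpoints, so this is the minimum enclosing circle.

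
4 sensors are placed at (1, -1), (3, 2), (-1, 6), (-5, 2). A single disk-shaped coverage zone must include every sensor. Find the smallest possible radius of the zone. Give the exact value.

A smallest enclosing disk is always determined by at most three of the input points on its boundary.
The farthest pair is (3, 2)–(-5, 2) with squared distance 64. The circle on this segment as diameter has centre (-1, 2) and r² = 64/4 = 16.
Check (1, -1): distance² to centre = 13 ≤ 16, so it lies inside.
All remaining points lie in this disk, and no smaller disk contains both endpoints, so this is the minimum enclosing circle.
r = √16 = 4.

4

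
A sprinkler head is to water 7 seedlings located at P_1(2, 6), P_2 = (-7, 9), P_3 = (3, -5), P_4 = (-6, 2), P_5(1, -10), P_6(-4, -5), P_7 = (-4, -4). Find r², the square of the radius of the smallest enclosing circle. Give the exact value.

By Welzl's lemma the MEC is supported by two points (diametrically opposite) or three points (on a circumcircle).
The farthest pair is P_2–P_5 with squared distance 425. The circle on this segment as diameter has centre (-3, -0.5) and r² = 425/4 = 106.25.
Check P_1: distance² to centre = 67.25 ≤ 106.25, so it lies inside.
All remaining points lie in this disk, and no smaller disk contains both endpoints, so this is the minimum enclosing circle.

106.25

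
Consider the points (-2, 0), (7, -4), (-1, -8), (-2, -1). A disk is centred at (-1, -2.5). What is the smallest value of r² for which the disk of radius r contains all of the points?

66.25

The required radius is the distance from (-1, -2.5) to the farthest point.
Squared distances: 7.25, 66.25, 30.25, 3.25.
Maximum is 66.25, attained at (7, -4).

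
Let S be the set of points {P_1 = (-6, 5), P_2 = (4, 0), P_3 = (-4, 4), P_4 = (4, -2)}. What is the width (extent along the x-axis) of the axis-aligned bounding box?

max x = 4, min x = -6, so width = 10.

10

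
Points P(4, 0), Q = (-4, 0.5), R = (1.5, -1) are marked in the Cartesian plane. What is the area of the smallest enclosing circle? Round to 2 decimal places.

50.46

Side lengths²: PQ² = 64.25, PR² = 7.25, QR² = 32.5.
Since PQ² = 64.25 ≥ 32.5 + 7.25 = 39.75, the angle opposite PQ is not acute, so the smallest enclosing circle has PQ as diameter.
Centre = midpoint of PQ = (0, 0.25), r² = 64.25/4 = 16.0625.
Area = π·r² = π·16.0625 ≈ 50.46.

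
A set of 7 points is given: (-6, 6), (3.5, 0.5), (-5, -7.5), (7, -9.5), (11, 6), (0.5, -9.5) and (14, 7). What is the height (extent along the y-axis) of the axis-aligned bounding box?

16.5

max y = 7, min y = -9.5, so height = 16.5.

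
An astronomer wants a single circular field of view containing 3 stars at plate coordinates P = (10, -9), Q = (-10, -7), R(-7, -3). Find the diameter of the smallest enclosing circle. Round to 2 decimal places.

20.10

Side lengths²: PQ² = 404, PR² = 325, QR² = 25.
Since PQ² = 404 ≥ 325 + 25 = 350, the angle opposite PQ is not acute, so the smallest enclosing circle has PQ as diameter.
Centre = midpoint of PQ = (0, -8), r² = 404/4 = 101.
Diameter = 2r = 2√101 ≈ 20.10.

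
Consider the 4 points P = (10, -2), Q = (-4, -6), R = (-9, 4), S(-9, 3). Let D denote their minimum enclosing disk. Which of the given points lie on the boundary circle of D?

P, R

The minimum enclosing circle of a finite set is fixed by two of the points (as a diameter) or three (as a circumcircle).
The farthest pair is P–R with squared distance 397. The circle on this segment as diameter has centre (0.5, 1) and r² = 397/4 = 99.25.
Check Q: distance² to centre = 69.25 ≤ 99.25, so it lies inside.
All remaining points lie in this disk, and no smaller disk contains both endpoints, so this is the minimum enclosing circle.
The points at distance exactly r from the centre are P, R — 2 points.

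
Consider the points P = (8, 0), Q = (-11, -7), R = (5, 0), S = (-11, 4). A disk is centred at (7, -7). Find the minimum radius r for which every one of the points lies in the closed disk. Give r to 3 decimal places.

The required radius is the distance from (7, -7) to the farthest point.
Squared distances: 50, 324, 53, 445.
Maximum is 445, attained at S.
r = √445 ≈ 21.095.

21.095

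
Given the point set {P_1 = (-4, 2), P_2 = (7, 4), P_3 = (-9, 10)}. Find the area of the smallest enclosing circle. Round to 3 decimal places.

Side lengths²: P_1P_2² = 125, P_1P_3² = 89, P_2P_3² = 292.
Since P_2P_3² = 292 ≥ 125 + 89 = 214, the angle opposite P_2P_3 is not acute, so the smallest enclosing circle has P_2P_3 as diameter.
Centre = midpoint of P_2P_3 = (-1, 7), r² = 292/4 = 73.
Area = π·r² = π·73 ≈ 229.336.

229.336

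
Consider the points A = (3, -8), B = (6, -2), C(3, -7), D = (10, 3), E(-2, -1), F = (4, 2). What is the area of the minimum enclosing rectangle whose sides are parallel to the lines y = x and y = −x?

108

In coordinates u = x + y, v = x − y the rectangle is axis-aligned; the map (x,y)→(u,v) scales areas by 2.
u-values: -5, 4, -4, 13, -3, 6; range = 13 − (-5) = 18.
v-values: 11, 8, 10, 7, -1, 2; range = 11 − (-1) = 12.
Area = (18 × 12) / 2 = 108.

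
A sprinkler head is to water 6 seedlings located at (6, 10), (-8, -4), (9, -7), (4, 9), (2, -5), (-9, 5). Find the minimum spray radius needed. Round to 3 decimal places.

A smallest enclosing disk is always determined by at most three of the input points on its boundary.
The minimum enclosing circle is determined by three boundary points: (6, 10), (9, -7), (-9, 5).
Their circumcentre is (8/9, 1/3) with r² = 9685/81.
The farthest remaining point (-8, -4) is at distance² 7921/81 ≤ 9685/81.
r = √(9685/81) ≈ 10.935.

10.935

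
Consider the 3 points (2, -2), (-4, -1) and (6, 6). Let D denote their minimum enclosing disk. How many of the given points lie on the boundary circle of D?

Call the three points A, B, C in the order given.
Side lengths²: AB² = 37, AC² = 80, BC² = 149.
Since BC² = 149 ≥ 80 + 37 = 117, the angle opposite BC is not acute, so the smallest enclosing circle has BC as diameter.
Centre = midpoint of BC = (1, 2.5), r² = 149/4 = 37.25.
The points at distance exactly r from the centre are (-4, -1), (6, 6) — 2 points.

2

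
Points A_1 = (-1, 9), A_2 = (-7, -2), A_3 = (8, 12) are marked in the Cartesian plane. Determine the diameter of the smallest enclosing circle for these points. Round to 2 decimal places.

20.52

Side lengths²: A_1A_2² = 157, A_1A_3² = 90, A_2A_3² = 421.
Since A_2A_3² = 421 ≥ 157 + 90 = 247, the angle opposite A_2A_3 is not acute, so the smallest enclosing circle has A_2A_3 as diameter.
Centre = midpoint of A_2A_3 = (0.5, 5), r² = 421/4 = 105.25.
Diameter = 2r = 2√(105.25) ≈ 20.52.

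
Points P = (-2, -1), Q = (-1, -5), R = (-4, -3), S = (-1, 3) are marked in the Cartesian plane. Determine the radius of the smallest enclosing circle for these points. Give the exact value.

4

The minimum enclosing circle of a finite set is fixed by two of the points (as a diameter) or three (as a circumcircle).
The farthest pair is Q–S with squared distance 64. The circle on this segment as diameter has centre (-1, -1) and r² = 64/4 = 16.
Check P: distance² to centre = 1 ≤ 16, so it lies inside.
All remaining points lie in this disk, and no smaller disk contains both endpoints, so this is the minimum enclosing circle.
r = √16 = 4.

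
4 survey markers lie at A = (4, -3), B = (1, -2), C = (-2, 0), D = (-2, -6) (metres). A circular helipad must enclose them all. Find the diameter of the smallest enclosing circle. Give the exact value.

The minimum enclosing circle is determined by three boundary points: A, C, D.
Their circumcentre is (0.25, -3) with r² = 14.0625.
The farthest remaining point B is at distance² 1.5625 ≤ 14.0625.
Diameter = 2r = 2√(14.0625) = 7.5.

7.5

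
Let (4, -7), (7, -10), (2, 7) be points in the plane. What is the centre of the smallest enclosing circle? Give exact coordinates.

(4.5, -1.5)

Call the three points A, B, C in the order given.
Side lengths²: AB² = 18, AC² = 200, BC² = 314.
Since BC² = 314 ≥ 200 + 18 = 218, the angle opposite BC is not acute, so the smallest enclosing circle has BC as diameter.
Centre = midpoint of BC = (4.5, -1.5), r² = 314/4 = 78.5.
Centre = (4.5, -1.5).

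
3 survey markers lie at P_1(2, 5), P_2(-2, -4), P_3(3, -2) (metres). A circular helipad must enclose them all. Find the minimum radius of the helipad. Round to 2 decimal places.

Side lengths²: P_1P_2² = 97, P_1P_3² = 50, P_2P_3² = 29.
Since P_1P_2² = 97 ≥ 50 + 29 = 79, the angle opposite P_1P_2 is not acute, so the smallest enclosing circle has P_1P_2 as diameter.
Centre = midpoint of P_1P_2 = (0, 0.5), r² = 97/4 = 24.25.
r = √(24.25) ≈ 4.92.

4.92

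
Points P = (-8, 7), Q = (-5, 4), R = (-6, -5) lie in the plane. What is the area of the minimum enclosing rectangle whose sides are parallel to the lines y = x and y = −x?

In coordinates u = x + y, v = x − y the rectangle is axis-aligned; the map (x,y)→(u,v) scales areas by 2.
u-values: -1, -1, -11; range = -1 − (-11) = 10.
v-values: -15, -9, -1; range = -1 − (-15) = 14.
Area = (10 × 14) / 2 = 70.

70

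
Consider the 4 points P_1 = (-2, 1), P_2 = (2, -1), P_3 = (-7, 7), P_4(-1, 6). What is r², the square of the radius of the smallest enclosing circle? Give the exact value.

36.25

The minimum enclosing circle of a finite set is fixed by two of the points (as a diameter) or three (as a circumcircle).
The farthest pair is P_2–P_3 with squared distance 145. The circle on this segment as diameter has centre (-2.5, 3) and r² = 145/4 = 36.25.
Check P_1: distance² to centre = 4.25 ≤ 36.25, so it lies inside.
All remaining points lie in this disk, and no smaller disk contains both endpoints, so this is the minimum enclosing circle.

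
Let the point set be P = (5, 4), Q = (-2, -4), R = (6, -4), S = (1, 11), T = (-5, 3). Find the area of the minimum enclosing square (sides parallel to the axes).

225

The bounding box has width 11 and height 15.
An axis-aligned square enclosing the set must have side ≥ max(width, height).
So the minimum side is max(11, 15) = 15.
Area = 15² = 225.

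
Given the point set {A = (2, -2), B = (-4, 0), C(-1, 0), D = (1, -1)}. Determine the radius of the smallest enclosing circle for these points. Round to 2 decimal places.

3.16

A smallest enclosing disk is always determined by at most three of the input points on its boundary.
The farthest pair is A–B with squared distance 40. The circle on this segment as diameter has centre (-1, -1) and r² = 40/4 = 10.
Check C: distance² to centre = 1 ≤ 10, so it lies inside.
All remaining points lie in this disk, and no smaller disk contains both endpoints, so this is the minimum enclosing circle.
r = √10 ≈ 3.16.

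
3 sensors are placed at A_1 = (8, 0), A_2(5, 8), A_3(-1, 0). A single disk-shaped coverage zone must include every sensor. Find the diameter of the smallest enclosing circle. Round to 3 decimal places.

Side lengths²: A_1A_2² = 73, A_1A_3² = 81, A_2A_3² = 100.
Since A_2A_3² = 100 < 81 + 73 = 154, the triangle is acute, so the smallest enclosing circle is the circumcircle.
Circumcentre = (3.5, 2.875), r² = 28.515625.
Diameter = 2r = 2√(28.515625) ≈ 10.680.

10.680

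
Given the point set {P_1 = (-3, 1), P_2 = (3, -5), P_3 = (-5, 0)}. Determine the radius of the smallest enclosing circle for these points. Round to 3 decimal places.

4.717

Side lengths²: P_1P_2² = 72, P_1P_3² = 5, P_2P_3² = 89.
Since P_2P_3² = 89 ≥ 72 + 5 = 77, the angle opposite P_2P_3 is not acute, so the smallest enclosing circle has P_2P_3 as diameter.
Centre = midpoint of P_2P_3 = (-1, -2.5), r² = 89/4 = 22.25.
r = √(22.25) ≈ 4.717.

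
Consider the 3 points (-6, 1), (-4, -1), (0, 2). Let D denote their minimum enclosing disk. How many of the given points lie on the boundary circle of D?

Call the three points A, B, C in the order given.
Side lengths²: AB² = 8, AC² = 37, BC² = 25.
Since AC² = 37 ≥ 25 + 8 = 33, the angle opposite AC is not acute, so the smallest enclosing circle has AC as diameter.
Centre = midpoint of AC = (-3, 1.5), r² = 37/4 = 9.25.
The points at distance exactly r from the centre are (-6, 1), (0, 2) — 2 points.

2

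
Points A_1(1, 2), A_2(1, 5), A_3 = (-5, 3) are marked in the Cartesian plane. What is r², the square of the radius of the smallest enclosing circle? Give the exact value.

185/18

Side lengths²: A_1A_2² = 9, A_1A_3² = 37, A_2A_3² = 40.
Since A_2A_3² = 40 < 37 + 9 = 46, the triangle is acute, so the smallest enclosing circle is the circumcircle.
Circumcentre = (-11/6, 3.5), r² = 185/18.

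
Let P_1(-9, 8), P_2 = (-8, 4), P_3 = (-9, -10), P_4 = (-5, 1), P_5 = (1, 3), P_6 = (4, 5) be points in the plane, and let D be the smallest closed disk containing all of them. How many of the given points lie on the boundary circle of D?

3

A smallest enclosing disk is always determined by at most three of the input points on its boundary.
The minimum enclosing circle is determined by three boundary points: P_1, P_3, P_6.
Their circumcentre is (-55/13, -1) with r² = 17533/169.
The farthest remaining point P_5 is at distance² 7328/169 ≤ 17533/169.
The points at distance exactly r from the centre are P_1, P_3, P_6 — 3 points.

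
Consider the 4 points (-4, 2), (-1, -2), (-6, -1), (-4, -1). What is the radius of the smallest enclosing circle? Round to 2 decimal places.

The minimum enclosing circle of a finite set is fixed by two of the points (as a diameter) or three (as a circumcircle).
The minimum enclosing circle is determined by three boundary points: (-4, 2), (-1, -2), (-6, -1).
Their circumcentre is (-113/34, -21/34) with r² = 4225/578.
The farthest remaining point (-4, -1) is at distance² 349/578 ≤ 4225/578.
r = √(4225/578) ≈ 2.70.

2.70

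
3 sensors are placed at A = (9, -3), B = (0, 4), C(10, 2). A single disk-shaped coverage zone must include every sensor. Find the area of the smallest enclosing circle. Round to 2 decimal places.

102.10

Side lengths²: AB² = 130, AC² = 26, BC² = 104.
Since AB² = 130 ≥ 104 + 26 = 130, the angle opposite AB is not acute, so the smallest enclosing circle has AB as diameter.
Centre = midpoint of AB = (4.5, 0.5), r² = 130/4 = 32.5.
Area = π·r² = π·32.5 ≈ 102.10.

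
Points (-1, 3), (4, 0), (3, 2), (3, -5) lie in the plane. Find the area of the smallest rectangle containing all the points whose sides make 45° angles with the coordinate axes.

42

In coordinates u = x + y, v = x − y the rectangle is axis-aligned; the map (x,y)→(u,v) scales areas by 2.
u-values: 2, 4, 5, -2; range = 5 − (-2) = 7.
v-values: -4, 4, 1, 8; range = 8 − (-4) = 12.
Area = (7 × 12) / 2 = 42.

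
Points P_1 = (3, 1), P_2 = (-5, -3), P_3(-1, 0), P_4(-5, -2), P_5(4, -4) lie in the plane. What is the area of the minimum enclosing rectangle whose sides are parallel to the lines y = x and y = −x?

66

In coordinates u = x + y, v = x − y the rectangle is axis-aligned; the map (x,y)→(u,v) scales areas by 2.
u-values: 4, -8, -1, -7, 0; range = 4 − (-8) = 12.
v-values: 2, -2, -1, -3, 8; range = 8 − (-3) = 11.
Area = (12 × 11) / 2 = 66.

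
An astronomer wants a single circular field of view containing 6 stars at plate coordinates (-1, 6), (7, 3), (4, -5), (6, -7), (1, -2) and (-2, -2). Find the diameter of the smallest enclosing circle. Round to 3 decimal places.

14.765

The minimum enclosing circle of a finite set is fixed by two of the points (as a diameter) or three (as a circumcircle).
The farthest pair is (-1, 6)–(6, -7) with squared distance 218. The circle on this segment as diameter has centre (2.5, -0.5) and r² = 218/4 = 54.5.
Check (7, 3): distance² to centre = 32.5 ≤ 54.5, so it lies inside.
All remaining points lie in this disk, and no smaller disk contains both endpoints, so this is the minimum enclosing circle.
Diameter = 2r = 2√(54.5) ≈ 14.765.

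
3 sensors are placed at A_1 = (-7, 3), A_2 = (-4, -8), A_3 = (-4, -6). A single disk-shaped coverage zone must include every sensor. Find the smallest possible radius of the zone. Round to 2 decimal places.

Side lengths²: A_1A_2² = 130, A_1A_3² = 90, A_2A_3² = 4.
Since A_1A_2² = 130 ≥ 90 + 4 = 94, the angle opposite A_1A_2 is not acute, so the smallest enclosing circle has A_1A_2 as diameter.
Centre = midpoint of A_1A_2 = (-5.5, -2.5), r² = 130/4 = 32.5.
r = √(32.5) ≈ 5.70.

5.70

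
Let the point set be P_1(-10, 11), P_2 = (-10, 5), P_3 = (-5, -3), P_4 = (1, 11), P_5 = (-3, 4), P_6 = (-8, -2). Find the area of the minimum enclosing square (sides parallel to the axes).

The bounding box has width 11 and height 14.
An axis-aligned square enclosing the set must have side ≥ max(width, height).
So the minimum side is max(11, 14) = 14.
Area = 14² = 196.

196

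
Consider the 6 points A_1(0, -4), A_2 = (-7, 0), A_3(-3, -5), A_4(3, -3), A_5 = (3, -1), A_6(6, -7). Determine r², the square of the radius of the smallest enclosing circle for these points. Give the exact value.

By Welzl's lemma the MEC is supported by two points (diametrically opposite) or three points (on a circumcircle).
The farthest pair is A_2–A_6 with squared distance 218. The circle on this segment as diameter has centre (-0.5, -3.5) and r² = 218/4 = 54.5.
Check A_1: distance² to centre = 0.5 ≤ 54.5, so it lies inside.
All remaining points lie in this disk, and no smaller disk contains both endpoints, so this is the minimum enclosing circle.

54.5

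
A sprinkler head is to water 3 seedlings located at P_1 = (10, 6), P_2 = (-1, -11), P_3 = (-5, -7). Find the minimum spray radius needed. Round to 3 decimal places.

Side lengths²: P_1P_2² = 410, P_1P_3² = 394, P_2P_3² = 32.
Since P_1P_2² = 410 < 394 + 32 = 426, the triangle is acute, so the smallest enclosing circle is the circumcircle.
Circumcentre = (109/28, -59/28), r² = 40385/392.
r = √(40385/392) ≈ 10.150.

10.150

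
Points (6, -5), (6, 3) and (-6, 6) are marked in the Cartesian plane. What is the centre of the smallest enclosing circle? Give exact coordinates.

(0, 0.5)

Call the three points A, B, C in the order given.
Side lengths²: AB² = 64, AC² = 265, BC² = 153.
Since AC² = 265 ≥ 153 + 64 = 217, the angle opposite AC is not acute, so the smallest enclosing circle has AC as diameter.
Centre = midpoint of AC = (0, 0.5), r² = 265/4 = 66.25.
Centre = (0, 0.5).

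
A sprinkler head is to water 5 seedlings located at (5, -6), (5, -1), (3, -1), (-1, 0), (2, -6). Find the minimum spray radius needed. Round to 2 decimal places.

The farthest pair is (5, -6)–(-1, 0) with squared distance 72. The circle on this segment as diameter has centre (2, -3) and r² = 72/4 = 18.
Check (5, -1): distance² to centre = 13 ≤ 18, so it lies inside.
All remaining points lie in this disk, and no smaller disk contains both endpoints, so this is the minimum enclosing circle.
r = √18 ≈ 4.24.

4.24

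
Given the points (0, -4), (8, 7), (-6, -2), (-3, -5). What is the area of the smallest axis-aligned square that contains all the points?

The bounding box has width 14 and height 12.
An axis-aligned square enclosing the set must have side ≥ max(width, height).
So the minimum side is max(14, 12) = 14.
Area = 14² = 196.

196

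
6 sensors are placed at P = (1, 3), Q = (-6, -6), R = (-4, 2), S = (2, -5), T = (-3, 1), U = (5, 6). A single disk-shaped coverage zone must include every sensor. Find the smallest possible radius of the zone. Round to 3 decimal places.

8.139

The minimum enclosing circle of a finite set is fixed by two of the points (as a diameter) or three (as a circumcircle).
The farthest pair is Q–U with squared distance 265. The circle on this segment as diameter has centre (-0.5, 0) and r² = 265/4 = 66.25.
Check P: distance² to centre = 11.25 ≤ 66.25, so it lies inside.
All remaining points lie in this disk, and no smaller disk contains both endpoints, so this is the minimum enclosing circle.
r = √(66.25) ≈ 8.139.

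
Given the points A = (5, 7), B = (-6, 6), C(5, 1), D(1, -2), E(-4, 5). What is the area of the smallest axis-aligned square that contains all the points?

121

The bounding box has width 11 and height 9.
An axis-aligned square enclosing the set must have side ≥ max(width, height).
So the minimum side is max(11, 9) = 11.
Area = 11² = 121.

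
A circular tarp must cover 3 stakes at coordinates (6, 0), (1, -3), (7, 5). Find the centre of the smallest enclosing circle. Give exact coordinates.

Call the three points A, B, C in the order given.
Side lengths²: AB² = 34, AC² = 26, BC² = 100.
Since BC² = 100 ≥ 34 + 26 = 60, the angle opposite BC is not acute, so the smallest enclosing circle has BC as diameter.
Centre = midpoint of BC = (4, 1), r² = 100/4 = 25.
Centre = (4, 1).

(4, 1)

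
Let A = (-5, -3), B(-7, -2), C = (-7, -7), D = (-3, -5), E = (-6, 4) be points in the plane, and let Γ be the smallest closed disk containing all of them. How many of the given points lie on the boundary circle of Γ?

2

A smallest enclosing disk is always determined by at most three of the input points on its boundary.
The farthest pair is C–E with squared distance 122. The circle on this segment as diameter has centre (-6.5, -1.5) and r² = 122/4 = 30.5.
Check A: distance² to centre = 4.5 ≤ 30.5, so it lies inside.
All remaining points lie in this disk, and no smaller disk contains both endpoints, so this is the minimum enclosing circle.
The points at distance exactly r from the centre are C, E — 2 points.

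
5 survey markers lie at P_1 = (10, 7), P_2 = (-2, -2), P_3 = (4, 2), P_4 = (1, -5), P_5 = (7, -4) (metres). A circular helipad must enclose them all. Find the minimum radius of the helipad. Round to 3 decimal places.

A smallest enclosing disk is always determined by at most three of the input points on its boundary.
The minimum enclosing circle is determined by three boundary points: P_1, P_2, P_4.
Their circumcentre is (65/14, 23/14) with r² = 5625/98.
The farthest remaining point P_5 is at distance² 3665/98 ≤ 5625/98.
r = √(5625/98) ≈ 7.576.

7.576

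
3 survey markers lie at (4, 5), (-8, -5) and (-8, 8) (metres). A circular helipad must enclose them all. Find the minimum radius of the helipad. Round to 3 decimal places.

8.051

Call the three points A, B, C in the order given.
Side lengths²: AB² = 244, AC² = 153, BC² = 169.
Since AB² = 244 < 169 + 153 = 322, the triangle is acute, so the smallest enclosing circle is the circumcircle.
Circumcentre = (-3.25, 1.5), r² = 64.8125.
r = √(64.8125) ≈ 8.051.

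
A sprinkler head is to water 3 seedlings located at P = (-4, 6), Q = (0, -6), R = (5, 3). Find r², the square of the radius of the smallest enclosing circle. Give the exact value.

41.40625

Side lengths²: PQ² = 160, PR² = 90, QR² = 106.
Since PQ² = 160 < 106 + 90 = 196, the triangle is acute, so the smallest enclosing circle is the circumcircle.
Circumcentre = (-0.875, 0.375), r² = 41.40625.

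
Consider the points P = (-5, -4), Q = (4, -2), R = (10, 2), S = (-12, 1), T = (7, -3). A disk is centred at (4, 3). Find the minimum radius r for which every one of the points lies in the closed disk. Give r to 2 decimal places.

The required radius is the distance from (4, 3) to the farthest point.
Squared distances: 130, 25, 37, 260, 45.
Maximum is 260, attained at S.
r = √260 ≈ 16.12.

16.12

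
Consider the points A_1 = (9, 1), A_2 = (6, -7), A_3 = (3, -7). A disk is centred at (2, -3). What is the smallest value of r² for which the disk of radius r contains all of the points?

The required radius is the distance from (2, -3) to the farthest point.
Squared distances: 65, 32, 17.
Maximum is 65, attained at A_1.

65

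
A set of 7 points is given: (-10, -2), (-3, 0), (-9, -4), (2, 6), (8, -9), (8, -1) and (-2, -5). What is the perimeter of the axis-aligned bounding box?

Width = max x − min x = 8 − (-10) = 18.
Height = max y − min y = 6 − (-9) = 15.
Perimeter = 2(18 + 15) = 66.

66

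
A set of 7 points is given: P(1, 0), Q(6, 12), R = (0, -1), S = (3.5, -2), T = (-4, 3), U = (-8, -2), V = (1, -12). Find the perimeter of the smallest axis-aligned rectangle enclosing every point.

Width = max x − min x = 6 − (-8) = 14.
Height = max y − min y = 12 − (-12) = 24.
Perimeter = 2(14 + 24) = 76.

76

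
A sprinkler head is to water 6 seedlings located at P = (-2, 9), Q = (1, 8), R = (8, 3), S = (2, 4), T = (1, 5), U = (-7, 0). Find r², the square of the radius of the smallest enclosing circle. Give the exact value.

The minimum enclosing circle of a finite set is fixed by two of the points (as a diameter) or three (as a circumcircle).
The minimum enclosing circle is determined by three boundary points: P, R, U.
Their circumcentre is (0.45, 1.75) with r² = 58.565.
The farthest remaining point Q is at distance² 39.365 ≤ 58.565.

58.565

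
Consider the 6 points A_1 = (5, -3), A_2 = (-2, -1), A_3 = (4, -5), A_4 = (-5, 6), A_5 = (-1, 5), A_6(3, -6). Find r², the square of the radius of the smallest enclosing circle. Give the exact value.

By Welzl's lemma the MEC is supported by two points (diametrically opposite) or three points (on a circumcircle).
The farthest pair is A_4–A_6 with squared distance 208. The circle on this segment as diameter has centre (-1, 0) and r² = 208/4 = 52.
Check A_1: distance² to centre = 45 ≤ 52, so it lies inside.
All remaining points lie in this disk, and no smaller disk contains both endpoints, so this is the minimum enclosing circle.

52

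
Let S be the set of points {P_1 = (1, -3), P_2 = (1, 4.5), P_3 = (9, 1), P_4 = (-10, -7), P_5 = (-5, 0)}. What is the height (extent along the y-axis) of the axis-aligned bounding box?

11.5

max y = 4.5, min y = -7, so height = 11.5.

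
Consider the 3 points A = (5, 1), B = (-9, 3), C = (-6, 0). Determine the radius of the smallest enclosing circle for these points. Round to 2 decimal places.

Side lengths²: AB² = 200, AC² = 122, BC² = 18.
Since AB² = 200 ≥ 122 + 18 = 140, the angle opposite AB is not acute, so the smallest enclosing circle has AB as diameter.
Centre = midpoint of AB = (-2, 2), r² = 200/4 = 50.
r = √50 ≈ 7.07.

7.07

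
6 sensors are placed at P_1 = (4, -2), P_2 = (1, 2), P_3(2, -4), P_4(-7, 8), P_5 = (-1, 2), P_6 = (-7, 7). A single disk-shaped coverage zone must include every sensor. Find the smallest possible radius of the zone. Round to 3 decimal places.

A smallest enclosing disk is always determined by at most three of the input points on its boundary.
The minimum enclosing circle is determined by three boundary points: P_1, P_3, P_4.
Their circumcentre is (-31/14, 31/14) with r² = 5525/98.
The farthest remaining point P_6 is at distance² 4489/98 ≤ 5525/98.
r = √(5525/98) ≈ 7.508.

7.508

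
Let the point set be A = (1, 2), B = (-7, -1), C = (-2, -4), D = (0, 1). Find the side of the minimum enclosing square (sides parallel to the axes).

8

The bounding box has width 8 and height 6.
An axis-aligned square enclosing the set must have side ≥ max(width, height).
So the minimum side is max(8, 6) = 8.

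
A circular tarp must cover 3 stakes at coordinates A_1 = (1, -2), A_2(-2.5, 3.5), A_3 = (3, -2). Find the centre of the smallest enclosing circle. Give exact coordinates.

(0.25, 0.75)

Side lengths²: A_1A_2² = 42.5, A_1A_3² = 4, A_2A_3² = 60.5.
Since A_2A_3² = 60.5 ≥ 42.5 + 4 = 46.5, the angle opposite A_2A_3 is not acute, so the smallest enclosing circle has A_2A_3 as diameter.
Centre = midpoint of A_2A_3 = (0.25, 0.75), r² = 60.5/4 = 15.125.
Centre = (0.25, 0.75).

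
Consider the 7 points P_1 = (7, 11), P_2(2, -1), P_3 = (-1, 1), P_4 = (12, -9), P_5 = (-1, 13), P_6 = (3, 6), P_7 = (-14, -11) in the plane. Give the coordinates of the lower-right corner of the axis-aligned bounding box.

x-range [-14, 12], y-range [-11, 13].
The lower-right corner is (12, -11).

(12, -11)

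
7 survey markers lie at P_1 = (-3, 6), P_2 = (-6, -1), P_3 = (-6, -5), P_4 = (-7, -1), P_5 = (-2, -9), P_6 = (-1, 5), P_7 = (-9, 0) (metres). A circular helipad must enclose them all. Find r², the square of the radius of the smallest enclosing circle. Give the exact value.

By Welzl's lemma the MEC is supported by two points (diametrically opposite) or three points (on a circumcircle).
The farthest pair is P_1–P_5 with squared distance 226. The circle on this segment as diameter has centre (-2.5, -1.5) and r² = 226/4 = 56.5.
Check P_2: distance² to centre = 12.5 ≤ 56.5, so it lies inside.
All remaining points lie in this disk, and no smaller disk contains both endpoints, so this is the minimum enclosing circle.

56.5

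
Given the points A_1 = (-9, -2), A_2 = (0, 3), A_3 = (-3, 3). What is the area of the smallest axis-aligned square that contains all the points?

81

The bounding box has width 9 and height 5.
An axis-aligned square enclosing the set must have side ≥ max(width, height).
So the minimum side is max(9, 5) = 9.
Area = 9² = 81.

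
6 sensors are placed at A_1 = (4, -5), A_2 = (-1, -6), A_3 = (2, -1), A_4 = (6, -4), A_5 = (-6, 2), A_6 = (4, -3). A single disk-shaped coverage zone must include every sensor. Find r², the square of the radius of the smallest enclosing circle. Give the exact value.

45

By Welzl's lemma the MEC is supported by two points (diametrically opposite) or three points (on a circumcircle).
The farthest pair is A_4–A_5 with squared distance 180. The circle on this segment as diameter has centre (0, -1) and r² = 180/4 = 45.
Check A_1: distance² to centre = 32 ≤ 45, so it lies inside.
All remaining points lie in this disk, and no smaller disk contains both endpoints, so this is the minimum enclosing circle.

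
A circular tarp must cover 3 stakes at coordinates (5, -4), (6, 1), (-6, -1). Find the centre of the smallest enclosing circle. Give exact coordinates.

(2/29, -12/29)

Call the three points A, B, C in the order given.
Side lengths²: AB² = 26, AC² = 130, BC² = 148.
Since BC² = 148 < 130 + 26 = 156, the triangle is acute, so the smallest enclosing circle is the circumcircle.
Circumcentre = (2/29, -12/29), r² = 31265/841.
Centre = (2/29, -12/29).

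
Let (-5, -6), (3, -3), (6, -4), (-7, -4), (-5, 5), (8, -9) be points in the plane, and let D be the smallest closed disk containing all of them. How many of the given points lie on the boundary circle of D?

2

The minimum enclosing circle of a finite set is fixed by two of the points (as a diameter) or three (as a circumcircle).
The farthest pair is (-5, 5)–(8, -9) with squared distance 365. The circle on this segment as diameter has centre (1.5, -2) and r² = 365/4 = 91.25.
Check (-5, -6): distance² to centre = 58.25 ≤ 91.25, so it lies inside.
All remaining points lie in this disk, and no smaller disk contains both endpoints, so this is the minimum enclosing circle.
The points at distance exactly r from the centre are (-5, 5), (8, -9) — 2 points.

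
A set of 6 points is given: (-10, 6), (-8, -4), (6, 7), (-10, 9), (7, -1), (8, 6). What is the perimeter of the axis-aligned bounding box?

Width = max x − min x = 8 − (-10) = 18.
Height = max y − min y = 9 − (-4) = 13.
Perimeter = 2(18 + 13) = 62.

62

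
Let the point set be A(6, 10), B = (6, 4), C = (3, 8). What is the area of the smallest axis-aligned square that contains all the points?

The bounding box has width 3 and height 6.
An axis-aligned square enclosing the set must have side ≥ max(width, height).
So the minimum side is max(3, 6) = 6.
Area = 6² = 36.

36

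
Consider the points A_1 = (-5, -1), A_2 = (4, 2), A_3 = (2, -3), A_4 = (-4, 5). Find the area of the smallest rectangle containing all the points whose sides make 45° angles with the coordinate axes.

In coordinates u = x + y, v = x − y the rectangle is axis-aligned; the map (x,y)→(u,v) scales areas by 2.
u-values: -6, 6, -1, 1; range = 6 − (-6) = 12.
v-values: -4, 2, 5, -9; range = 5 − (-9) = 14.
Area = (12 × 14) / 2 = 84.

84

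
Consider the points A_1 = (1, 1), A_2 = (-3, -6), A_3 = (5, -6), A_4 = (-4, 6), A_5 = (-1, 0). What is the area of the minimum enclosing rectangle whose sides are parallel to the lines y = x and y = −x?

In coordinates u = x + y, v = x − y the rectangle is axis-aligned; the map (x,y)→(u,v) scales areas by 2.
u-values: 2, -9, -1, 2, -1; range = 2 − (-9) = 11.
v-values: 0, 3, 11, -10, -1; range = 11 − (-10) = 21.
Area = (11 × 21) / 2 = 115.5.

115.5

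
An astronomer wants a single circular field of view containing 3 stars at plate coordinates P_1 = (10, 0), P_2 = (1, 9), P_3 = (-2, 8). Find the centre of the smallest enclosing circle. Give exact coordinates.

(4, 4)

Side lengths²: P_1P_2² = 162, P_1P_3² = 208, P_2P_3² = 10.
Since P_1P_3² = 208 ≥ 162 + 10 = 172, the angle opposite P_1P_3 is not acute, so the smallest enclosing circle has P_1P_3 as diameter.
Centre = midpoint of P_1P_3 = (4, 4), r² = 208/4 = 52.
Centre = (4, 4).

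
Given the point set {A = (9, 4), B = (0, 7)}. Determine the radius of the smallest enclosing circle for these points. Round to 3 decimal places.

4.743

The smallest circle enclosing two points has them as diameter endpoints.
Centre = midpoint = (4.5, 5.5); r² = |AB|²/4 = 90/4 = 22.5.
r = √(22.5) ≈ 4.743.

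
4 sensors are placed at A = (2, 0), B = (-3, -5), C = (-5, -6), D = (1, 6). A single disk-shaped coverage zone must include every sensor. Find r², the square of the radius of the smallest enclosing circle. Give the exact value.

45

A smallest enclosing disk is always determined by at most three of the input points on its boundary.
The farthest pair is C–D with squared distance 180. The circle on this segment as diameter has centre (-2, 0) and r² = 180/4 = 45.
Check A: distance² to centre = 16 ≤ 45, so it lies inside.
All remaining points lie in this disk, and no smaller disk contains both endpoints, so this is the minimum enclosing circle.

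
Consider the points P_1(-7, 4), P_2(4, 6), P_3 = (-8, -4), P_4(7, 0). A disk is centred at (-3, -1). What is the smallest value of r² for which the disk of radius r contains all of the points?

101

The required radius is the distance from (-3, -1) to the farthest point.
Squared distances: 41, 98, 34, 101.
Maximum is 101, attained at P_4.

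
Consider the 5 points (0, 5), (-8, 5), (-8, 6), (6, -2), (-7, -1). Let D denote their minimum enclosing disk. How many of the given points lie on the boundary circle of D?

2

The farthest pair is (-8, 6)–(6, -2) with squared distance 260. The circle on this segment as diameter has centre (-1, 2) and r² = 260/4 = 65.
Check (0, 5): distance² to centre = 10 ≤ 65, so it lies inside.
All remaining points lie in this disk, and no smaller disk contains both endpoints, so this is the minimum enclosing circle.
The points at distance exactly r from the centre are (-8, 6), (6, -2) — 2 points.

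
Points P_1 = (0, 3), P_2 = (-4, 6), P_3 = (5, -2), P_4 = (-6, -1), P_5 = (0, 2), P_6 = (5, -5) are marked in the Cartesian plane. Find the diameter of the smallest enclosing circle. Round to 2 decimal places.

14.21

The minimum enclosing circle of a finite set is fixed by two of the points (as a diameter) or three (as a circumcircle).
The farthest pair is P_2–P_6 with squared distance 202. The circle on this segment as diameter has centre (0.5, 0.5) and r² = 202/4 = 50.5.
Check P_1: distance² to centre = 6.5 ≤ 50.5, so it lies inside.
All remaining points lie in this disk, and no smaller disk contains both endpoints, so this is the minimum enclosing circle.
Diameter = 2r = 2√(50.5) ≈ 14.21.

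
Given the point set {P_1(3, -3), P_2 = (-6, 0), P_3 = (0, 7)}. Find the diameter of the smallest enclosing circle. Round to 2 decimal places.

Side lengths²: P_1P_2² = 90, P_1P_3² = 109, P_2P_3² = 85.
Since P_1P_3² = 109 < 90 + 85 = 175, the triangle is acute, so the smallest enclosing circle is the circumcircle.
Circumcentre = (-29/54, 25/18), r² = 46325/1458.
Diameter = 2r = 2√(46325/1458) ≈ 11.27.

11.27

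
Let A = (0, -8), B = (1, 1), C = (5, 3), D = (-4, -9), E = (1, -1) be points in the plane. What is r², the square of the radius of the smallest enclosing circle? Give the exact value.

A smallest enclosing disk is always determined by at most three of the input points on its boundary.
The farthest pair is C–D with squared distance 225. The circle on this segment as diameter has centre (0.5, -3) and r² = 225/4 = 56.25.
Check A: distance² to centre = 25.25 ≤ 56.25, so it lies inside.
All remaining points lie in this disk, and no smaller disk contains both endpoints, so this is the minimum enclosing circle.

56.25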